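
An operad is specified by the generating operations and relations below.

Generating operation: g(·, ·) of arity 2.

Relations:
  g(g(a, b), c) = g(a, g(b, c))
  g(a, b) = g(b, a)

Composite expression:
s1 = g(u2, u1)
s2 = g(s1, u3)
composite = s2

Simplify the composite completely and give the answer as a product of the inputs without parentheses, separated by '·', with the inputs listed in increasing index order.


Reordering under g is free, so list the u-inputs canonically.
g(u2, u1) reduces to u2 · u1
g(g(u2, u1), u3) reduces to u2 · u1 · u3
putting the inputs in ascending order: u1 · u2 · u3

u1 · u2 · u3


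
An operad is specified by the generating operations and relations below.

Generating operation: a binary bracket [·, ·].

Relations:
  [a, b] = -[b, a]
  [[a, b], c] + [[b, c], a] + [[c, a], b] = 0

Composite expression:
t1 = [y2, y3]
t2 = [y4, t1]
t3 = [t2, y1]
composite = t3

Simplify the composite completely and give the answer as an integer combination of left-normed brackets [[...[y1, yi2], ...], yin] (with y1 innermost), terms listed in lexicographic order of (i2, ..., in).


[[[y1, y2], y3], y4] - [[[y1, y3], y2], y4] - [[[y1, y4], y2], y3] + [[[y1, y4], y3], y2]

Skip Jacobi rewriting: expand, keep y1-initial words, read off terms.
Composite bracket: [[y4, [y2, y3]], y1]
Full expansion: 8 signed words from ab - ba (2^3 = 8).
The y1-initial words carry the normal form:
  sign of y1y2y3y4 is +1, so it contributes +[[[y1, y2], y3], y4]
  sign of y1y3y2y4 is -1, so it contributes -[[[y1, y3], y2], y4]
  sign of y1y4y2y3 is -1, so it contributes -[[[y1, y4], y2], y3]
  sign of y1y4y3y2 is +1, so it contributes +[[[y1, y4], y3], y2]


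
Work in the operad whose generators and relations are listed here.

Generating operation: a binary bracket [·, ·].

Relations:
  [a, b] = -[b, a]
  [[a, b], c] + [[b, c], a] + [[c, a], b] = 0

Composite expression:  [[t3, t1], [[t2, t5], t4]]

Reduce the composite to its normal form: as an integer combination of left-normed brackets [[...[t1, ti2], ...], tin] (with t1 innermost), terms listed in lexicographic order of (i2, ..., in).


-[[[[t1, t3], t2], t5], t4] + [[[[t1, t3], t4], t2], t5] - [[[[t1, t3], t4], t5], t2] + [[[[t1, t3], t5], t2], t4]

Left-normed coefficients sit on the t1-initial expansion words.
Composite bracket: [[t3, t1], [[t2, t5], t4]]
Applying ab - ba throughout gives 16 signed words (2^4 = 16).
Collect the words opening with t1:
  t1t3t2t5t4 appears with sign -1, giving the term -[[[[t1, t3], t2], t5], t4]
  t1t3t4t2t5 appears with sign +1, giving the term +[[[[t1, t3], t4], t2], t5]
  t1t3t4t5t2 appears with sign -1, giving the term -[[[[t1, t3], t4], t5], t2]
  t1t3t5t2t4 appears with sign +1, giving the term +[[[[t1, t3], t5], t2], t4]


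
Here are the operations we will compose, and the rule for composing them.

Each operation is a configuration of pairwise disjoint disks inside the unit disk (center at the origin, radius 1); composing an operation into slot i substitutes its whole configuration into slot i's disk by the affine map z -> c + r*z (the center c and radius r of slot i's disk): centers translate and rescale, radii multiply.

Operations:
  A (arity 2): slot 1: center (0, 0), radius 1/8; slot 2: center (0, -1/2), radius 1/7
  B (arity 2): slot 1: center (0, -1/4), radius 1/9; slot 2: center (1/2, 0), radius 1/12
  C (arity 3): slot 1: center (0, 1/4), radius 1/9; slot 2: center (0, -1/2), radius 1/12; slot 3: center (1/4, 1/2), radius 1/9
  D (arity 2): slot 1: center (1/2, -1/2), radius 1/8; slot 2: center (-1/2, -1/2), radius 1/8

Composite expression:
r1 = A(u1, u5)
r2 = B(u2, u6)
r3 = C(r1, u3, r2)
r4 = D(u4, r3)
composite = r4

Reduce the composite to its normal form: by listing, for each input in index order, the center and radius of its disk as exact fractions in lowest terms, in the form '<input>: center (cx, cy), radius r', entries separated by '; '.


u1: center (-1/2, -15/32), radius 1/576; u2: center (-15/32, -127/288), radius 1/648; u3: center (-1/2, -9/16), radius 1/96; u4: center (1/2, -1/2), radius 1/8; u5: center (-1/2, -137/288), radius 1/504; u6: center (-133/288, -7/16), radius 1/864

Affine substitution under D: radii multiply and u-centers shift.
u4 passes through 1 substitution, ending at center (1/2, -1/2), radius 1/8
u1 passes through 3 substitutions, ending at center (-1/2, -15/32), radius 1/576
u5 passes through 3 substitutions, ending at center (-1/2, -137/288), radius 1/504
u3 passes through 2 substitutions, ending at center (-1/2, -9/16), radius 1/96
u2 passes through 3 substitutions, ending at center (-15/32, -127/288), radius 1/648
u6 passes through 3 substitutions, ending at center (-133/288, -7/16), radius 1/864


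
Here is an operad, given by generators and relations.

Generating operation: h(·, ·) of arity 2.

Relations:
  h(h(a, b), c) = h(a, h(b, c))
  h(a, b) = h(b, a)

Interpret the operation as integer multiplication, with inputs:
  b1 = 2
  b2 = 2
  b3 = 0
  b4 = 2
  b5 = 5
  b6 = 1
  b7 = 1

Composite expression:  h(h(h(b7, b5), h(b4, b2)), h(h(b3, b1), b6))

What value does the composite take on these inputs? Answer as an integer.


0

h(b7, b5) = 5
h(b4, b2) = 4
h(h(b7, b5), h(b4, b2)) = 20
h(b3, b1) = 0
h(h(b3, b1), b6) = 0
h(h(h(b7, b5), h(b4, b2)), h(h(b3, b1), b6)) = 0


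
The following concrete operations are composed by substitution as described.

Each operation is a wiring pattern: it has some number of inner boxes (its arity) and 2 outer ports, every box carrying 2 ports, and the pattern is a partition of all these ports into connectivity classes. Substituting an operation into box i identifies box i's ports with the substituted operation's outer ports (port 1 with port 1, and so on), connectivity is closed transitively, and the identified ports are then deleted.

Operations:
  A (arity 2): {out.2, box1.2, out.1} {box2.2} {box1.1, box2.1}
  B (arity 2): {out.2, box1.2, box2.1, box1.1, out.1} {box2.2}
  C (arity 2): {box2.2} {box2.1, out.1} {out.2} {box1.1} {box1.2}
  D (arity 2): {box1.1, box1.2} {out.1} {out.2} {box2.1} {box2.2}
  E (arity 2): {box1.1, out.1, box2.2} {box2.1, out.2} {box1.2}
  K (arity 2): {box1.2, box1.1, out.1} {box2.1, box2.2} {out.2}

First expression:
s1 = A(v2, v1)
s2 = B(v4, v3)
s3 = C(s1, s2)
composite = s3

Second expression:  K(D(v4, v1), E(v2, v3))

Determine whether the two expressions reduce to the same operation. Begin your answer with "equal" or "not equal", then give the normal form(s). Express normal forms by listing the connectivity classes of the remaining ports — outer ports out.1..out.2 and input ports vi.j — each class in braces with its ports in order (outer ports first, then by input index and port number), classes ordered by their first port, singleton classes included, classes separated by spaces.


The first expression reduces to {out.1, v3.1, v4.1, v4.2} {out.2} {v1.1, v2.1} {v1.2} {v2.2} {v3.2}
The second expression reduces to {out.1} {out.2} {v1.1} {v1.2} {v2.1, v3.1, v3.2} {v2.2} {v4.1, v4.2}
The normal forms differ: not equal.

not equal: they reduce to {out.1, v3.1, v4.1, v4.2} {out.2} {v1.1, v2.1} {v1.2} {v2.2} {v3.2} and {out.1} {out.2} {v1.1} {v1.2} {v2.1, v3.1, v3.2} {v2.2} {v4.1, v4.2}


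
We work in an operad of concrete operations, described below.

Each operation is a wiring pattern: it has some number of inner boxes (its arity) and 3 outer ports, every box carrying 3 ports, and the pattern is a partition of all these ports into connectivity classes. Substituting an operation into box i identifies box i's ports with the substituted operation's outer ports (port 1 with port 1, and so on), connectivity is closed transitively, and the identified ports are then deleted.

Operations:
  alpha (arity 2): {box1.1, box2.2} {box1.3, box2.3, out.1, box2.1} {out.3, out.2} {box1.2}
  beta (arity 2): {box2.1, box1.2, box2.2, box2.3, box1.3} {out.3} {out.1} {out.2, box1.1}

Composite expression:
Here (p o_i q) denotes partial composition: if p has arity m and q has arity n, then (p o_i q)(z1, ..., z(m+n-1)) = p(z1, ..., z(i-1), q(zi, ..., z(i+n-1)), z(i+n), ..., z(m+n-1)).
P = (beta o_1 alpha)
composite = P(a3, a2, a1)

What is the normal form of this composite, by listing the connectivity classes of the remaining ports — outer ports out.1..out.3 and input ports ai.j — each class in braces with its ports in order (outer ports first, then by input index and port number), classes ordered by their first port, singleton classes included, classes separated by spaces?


{out.1} {out.2, a2.1, a2.3, a3.3} {out.3} {a1.1, a1.2, a1.3} {a2.2, a3.1} {a3.2}

Substituting into beta glues patterns; closure does the rest.
through alpha, on inputs (a3, a2): {out.1, a2.1, a2.3, a3.3} {out.2, out.3} {a2.2, a3.1} {a3.2} (out.j = stage outer ports)
through beta, on inputs (a3, a2, a1): {out.1} {out.2, a2.1, a2.3, a3.3} {out.3} {a1.1, a1.2, a1.3} {a2.2, a3.1} {a3.2} (out.j = stage outer ports)


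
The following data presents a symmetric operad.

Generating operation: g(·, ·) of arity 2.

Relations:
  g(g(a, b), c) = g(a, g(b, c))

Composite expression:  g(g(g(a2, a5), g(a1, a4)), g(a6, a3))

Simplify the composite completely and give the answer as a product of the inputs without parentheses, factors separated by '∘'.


a2 ∘ a5 ∘ a1 ∘ a4 ∘ a6 ∘ a3

Associativity of g dissolves the nesting; only the a-input order survives.
g(a2, a5) flattens to a2 ∘ a5
g(a1, a4) flattens to a1 ∘ a4
g(g(a2, a5), g(a1, a4)) flattens to a2 ∘ a5 ∘ a1 ∘ a4
g(a6, a3) flattens to a6 ∘ a3
g(g(g(a2, a5), g(a1, a4)), g(a6, a3)) flattens to a2 ∘ a5 ∘ a1 ∘ a4 ∘ a6 ∘ a3


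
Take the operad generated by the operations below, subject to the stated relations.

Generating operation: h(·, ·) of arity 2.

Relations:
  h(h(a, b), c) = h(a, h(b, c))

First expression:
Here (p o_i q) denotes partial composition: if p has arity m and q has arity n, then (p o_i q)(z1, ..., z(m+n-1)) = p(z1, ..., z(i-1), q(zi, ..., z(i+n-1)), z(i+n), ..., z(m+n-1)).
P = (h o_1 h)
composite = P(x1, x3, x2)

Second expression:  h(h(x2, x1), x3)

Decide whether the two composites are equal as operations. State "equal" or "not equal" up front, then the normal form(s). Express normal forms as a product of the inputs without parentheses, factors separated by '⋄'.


The first expression reduces to x1 ⋄ x3 ⋄ x2
The second expression reduces to x2 ⋄ x1 ⋄ x3
They disagree, so not equal.

not equal — first x1 ⋄ x3 ⋄ x2, second x2 ⋄ x1 ⋄ x3


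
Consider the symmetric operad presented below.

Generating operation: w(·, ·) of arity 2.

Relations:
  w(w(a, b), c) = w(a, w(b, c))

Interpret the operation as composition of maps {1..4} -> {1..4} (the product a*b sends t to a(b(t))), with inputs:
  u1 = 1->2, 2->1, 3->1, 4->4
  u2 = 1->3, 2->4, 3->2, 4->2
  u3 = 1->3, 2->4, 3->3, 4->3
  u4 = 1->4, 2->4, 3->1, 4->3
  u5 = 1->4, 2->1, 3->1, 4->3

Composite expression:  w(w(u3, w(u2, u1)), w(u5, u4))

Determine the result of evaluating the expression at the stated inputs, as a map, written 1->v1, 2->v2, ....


w(u2, u1) = 1->4, 2->3, 3->3, 4->2
w(u3, w(u2, u1)) = 1->3, 2->3, 3->3, 4->4
w(u5, u4) = 1->3, 2->3, 3->4, 4->1
w(w(u3, w(u2, u1)), w(u5, u4)) = 1->3, 2->3, 3->4, 4->3

1->3, 2->3, 3->4, 4->3


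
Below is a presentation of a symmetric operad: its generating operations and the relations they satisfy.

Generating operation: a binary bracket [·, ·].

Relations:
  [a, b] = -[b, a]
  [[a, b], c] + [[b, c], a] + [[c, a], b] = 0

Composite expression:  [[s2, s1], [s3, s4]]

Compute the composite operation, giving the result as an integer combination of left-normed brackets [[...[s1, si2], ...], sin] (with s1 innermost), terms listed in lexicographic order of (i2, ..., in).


Expand each bracket as ab - ba; the s1-initial words give the coefficients.
Composite bracket: [[s2, s1], [s3, s4]]
Under [a, b] = ab - ba we get 8 signed associative words (2^3 = 8).
Words beginning with s1 determine it all:
  s1s2s3s4 appears with sign -1, giving the term -[[[s1, s2], s3], s4]
  s1s2s4s3 appears with sign +1, giving the term +[[[s1, s2], s4], s3]

-[[[s1, s2], s3], s4] + [[[s1, s2], s4], s3]


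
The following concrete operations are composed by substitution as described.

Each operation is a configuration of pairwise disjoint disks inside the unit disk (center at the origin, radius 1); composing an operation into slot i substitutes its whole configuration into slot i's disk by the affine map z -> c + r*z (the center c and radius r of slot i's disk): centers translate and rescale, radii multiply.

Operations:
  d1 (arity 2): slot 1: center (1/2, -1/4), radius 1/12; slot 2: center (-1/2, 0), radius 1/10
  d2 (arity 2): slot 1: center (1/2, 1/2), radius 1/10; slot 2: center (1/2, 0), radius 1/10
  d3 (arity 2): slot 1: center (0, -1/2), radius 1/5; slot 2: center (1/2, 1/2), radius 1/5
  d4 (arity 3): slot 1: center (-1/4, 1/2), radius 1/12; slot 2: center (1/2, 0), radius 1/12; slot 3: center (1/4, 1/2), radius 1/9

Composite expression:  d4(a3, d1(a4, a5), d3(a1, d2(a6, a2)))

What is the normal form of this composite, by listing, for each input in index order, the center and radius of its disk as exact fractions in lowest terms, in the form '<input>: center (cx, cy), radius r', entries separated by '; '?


Follow each a-input down from d4: c' goes to c + r*c', radius to r*r'.
tracing a3 down its 1-map path: center (-1/4, 1/2), radius 1/12
tracing a4 down its 2-map path: center (13/24, -1/48), radius 1/144
tracing a5 down its 2-map path: center (11/24, 0), radius 1/120
tracing a1 down its 2-map path: center (1/4, 4/9), radius 1/45
tracing a6 down its 3-map path: center (19/60, 17/30), radius 1/450
tracing a2 down its 3-map path: center (19/60, 5/9), radius 1/450

a1: center (1/4, 4/9), radius 1/45; a2: center (19/60, 5/9), radius 1/450; a3: center (-1/4, 1/2), radius 1/12; a4: center (13/24, -1/48), radius 1/144; a5: center (11/24, 0), radius 1/120; a6: center (19/60, 17/30), radius 1/450


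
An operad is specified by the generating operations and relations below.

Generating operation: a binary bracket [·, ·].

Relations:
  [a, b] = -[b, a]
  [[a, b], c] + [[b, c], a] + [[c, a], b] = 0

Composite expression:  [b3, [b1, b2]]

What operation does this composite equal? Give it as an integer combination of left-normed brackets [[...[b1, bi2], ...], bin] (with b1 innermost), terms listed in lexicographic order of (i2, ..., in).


Left-normed coefficients sit on the b1-initial expansion words.
Composite bracket: [b3, [b1, b2]]
Each bracket splits as ab - ba, giving 4 signed words (2^2 = 4).
Words beginning with b1 determine it all:
  word b1b2b3 has sign -1, contributing -[[b1, b2], b3]

-[[b1, b2], b3]


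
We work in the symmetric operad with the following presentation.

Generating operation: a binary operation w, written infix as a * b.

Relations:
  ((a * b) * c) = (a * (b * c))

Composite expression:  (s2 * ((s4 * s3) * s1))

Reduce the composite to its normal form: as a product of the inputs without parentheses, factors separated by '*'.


Under associativity of w, the answer is the s's in reading order.
(s4 * s3) flattens to s4 * s3
((s4 * s3) * s1) flattens to s4 * s3 * s1
(s2 * ((s4 * s3) * s1)) flattens to s2 * s4 * s3 * s1

s2 * s4 * s3 * s1


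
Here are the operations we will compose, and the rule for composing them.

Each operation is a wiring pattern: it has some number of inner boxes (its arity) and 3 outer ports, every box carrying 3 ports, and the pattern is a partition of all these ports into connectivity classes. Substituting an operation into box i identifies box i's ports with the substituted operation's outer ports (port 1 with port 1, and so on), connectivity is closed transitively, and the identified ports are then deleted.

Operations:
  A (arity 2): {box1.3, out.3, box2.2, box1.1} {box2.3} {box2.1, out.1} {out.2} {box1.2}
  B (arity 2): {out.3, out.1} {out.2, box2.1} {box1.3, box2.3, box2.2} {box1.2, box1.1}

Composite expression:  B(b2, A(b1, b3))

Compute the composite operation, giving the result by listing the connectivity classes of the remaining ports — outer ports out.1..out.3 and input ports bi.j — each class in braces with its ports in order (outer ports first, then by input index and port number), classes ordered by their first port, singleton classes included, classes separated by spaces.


{out.1, out.3} {out.2, b3.1} {b1.1, b1.3, b2.3, b3.2} {b1.2} {b2.1, b2.2} {b3.3}

Substituting into B glues patterns; closure does the rest.
through A, on inputs (b1, b3): {out.1, b3.1} {out.2} {out.3, b1.1, b1.3, b3.2} {b1.2} {b3.3} (out.j = stage outer ports)
through B, on inputs (b2, b1, b3): {out.1, out.3} {out.2, b3.1} {b1.1, b1.3, b2.3, b3.2} {b1.2} {b2.1, b2.2} {b3.3} (out.j = stage outer ports)


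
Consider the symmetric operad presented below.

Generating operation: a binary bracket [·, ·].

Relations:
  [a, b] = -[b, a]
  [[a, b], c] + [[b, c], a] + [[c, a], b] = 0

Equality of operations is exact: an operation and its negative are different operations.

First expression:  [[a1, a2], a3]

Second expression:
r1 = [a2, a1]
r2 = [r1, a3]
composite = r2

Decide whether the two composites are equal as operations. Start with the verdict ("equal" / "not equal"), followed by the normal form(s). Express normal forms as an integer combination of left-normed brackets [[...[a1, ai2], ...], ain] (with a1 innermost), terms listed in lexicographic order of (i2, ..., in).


not equal; first: [[a1, a2], a3]; second: -[[a1, a2], a3]

The first expression reduces to [[a1, a2], a3]
The second expression reduces to -[[a1, a2], a3]
Distinct normal forms: not equal.


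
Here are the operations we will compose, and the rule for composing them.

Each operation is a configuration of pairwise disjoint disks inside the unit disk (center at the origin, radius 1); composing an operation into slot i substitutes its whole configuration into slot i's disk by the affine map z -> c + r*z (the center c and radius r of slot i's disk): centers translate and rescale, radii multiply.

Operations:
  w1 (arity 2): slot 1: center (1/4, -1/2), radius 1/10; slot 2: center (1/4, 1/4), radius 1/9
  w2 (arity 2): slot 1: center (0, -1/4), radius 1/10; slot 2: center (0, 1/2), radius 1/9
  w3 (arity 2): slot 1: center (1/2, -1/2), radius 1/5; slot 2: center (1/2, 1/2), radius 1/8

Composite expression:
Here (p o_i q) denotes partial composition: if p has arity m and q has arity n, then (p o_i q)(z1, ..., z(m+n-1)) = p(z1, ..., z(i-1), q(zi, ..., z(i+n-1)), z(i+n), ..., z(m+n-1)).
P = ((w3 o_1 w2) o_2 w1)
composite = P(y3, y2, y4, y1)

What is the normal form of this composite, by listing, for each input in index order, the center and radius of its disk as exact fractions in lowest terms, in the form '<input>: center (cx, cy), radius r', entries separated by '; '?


Below w3, radii multiply path by path; the y-disk centers shift.
input y3: applying the 2 nested substitutions gives center (1/2, -11/20), radius 1/50
input y2: applying the 3 nested substitutions gives center (91/180, -37/90), radius 1/450
input y4: applying the 3 nested substitutions gives center (91/180, -71/180), radius 1/405
input y1: applying the 1 nested substitution gives center (1/2, 1/2), radius 1/8

y1: center (1/2, 1/2), radius 1/8; y2: center (91/180, -37/90), radius 1/450; y3: center (1/2, -11/20), radius 1/50; y4: center (91/180, -71/180), radius 1/405


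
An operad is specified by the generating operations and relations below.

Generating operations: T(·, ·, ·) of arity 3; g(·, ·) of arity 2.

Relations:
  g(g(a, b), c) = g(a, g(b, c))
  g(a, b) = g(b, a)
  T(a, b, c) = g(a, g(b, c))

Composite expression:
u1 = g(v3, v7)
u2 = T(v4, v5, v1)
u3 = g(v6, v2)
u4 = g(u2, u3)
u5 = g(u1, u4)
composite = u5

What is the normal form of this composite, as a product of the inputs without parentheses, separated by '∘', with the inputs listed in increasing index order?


Both nesting and order wash out for g; what remains is which v's occur.
g(v3, v7) linearizes to v3 ∘ v7
T(v4, v5, v1) linearizes to v4 ∘ v5 ∘ v1
g(v6, v2) linearizes to v6 ∘ v2
g(T(v4, v5, v1), g(v6, v2)) linearizes to v4 ∘ v5 ∘ v1 ∘ v6 ∘ v2
g(g(v3, v7), g(T(v4, v5, v1), g(v6, v2))) linearizes to v3 ∘ v7 ∘ v4 ∘ v5 ∘ v1 ∘ v6 ∘ v2
commutativity sorts the factors: v1 ∘ v2 ∘ v3 ∘ v4 ∘ v5 ∘ v6 ∘ v7

v1 ∘ v2 ∘ v3 ∘ v4 ∘ v5 ∘ v6 ∘ v7


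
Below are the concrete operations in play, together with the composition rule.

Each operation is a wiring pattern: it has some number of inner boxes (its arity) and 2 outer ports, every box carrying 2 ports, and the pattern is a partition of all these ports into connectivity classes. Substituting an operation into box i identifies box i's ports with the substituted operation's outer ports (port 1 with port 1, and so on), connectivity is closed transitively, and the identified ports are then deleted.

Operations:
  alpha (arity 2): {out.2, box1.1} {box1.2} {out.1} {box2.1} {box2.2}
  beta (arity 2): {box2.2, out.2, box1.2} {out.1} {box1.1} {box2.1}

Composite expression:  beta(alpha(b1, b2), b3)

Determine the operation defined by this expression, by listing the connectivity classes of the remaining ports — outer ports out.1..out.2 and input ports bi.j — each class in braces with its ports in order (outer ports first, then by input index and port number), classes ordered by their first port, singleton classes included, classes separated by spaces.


Two ports join when wires chain via beta-identified ports.
the subtree at alpha composes to {out.1} {out.2, b1.1} {b1.2} {b2.1} {b2.2} on (b1, b2); out.j = own outer ports
the subtree at beta composes to {out.1} {out.2, b1.1, b3.2} {b1.2} {b2.1} {b2.2} {b3.1} on (b1, b2, b3); out.j = own outer ports

{out.1} {out.2, b1.1, b3.2} {b1.2} {b2.1} {b2.2} {b3.1}


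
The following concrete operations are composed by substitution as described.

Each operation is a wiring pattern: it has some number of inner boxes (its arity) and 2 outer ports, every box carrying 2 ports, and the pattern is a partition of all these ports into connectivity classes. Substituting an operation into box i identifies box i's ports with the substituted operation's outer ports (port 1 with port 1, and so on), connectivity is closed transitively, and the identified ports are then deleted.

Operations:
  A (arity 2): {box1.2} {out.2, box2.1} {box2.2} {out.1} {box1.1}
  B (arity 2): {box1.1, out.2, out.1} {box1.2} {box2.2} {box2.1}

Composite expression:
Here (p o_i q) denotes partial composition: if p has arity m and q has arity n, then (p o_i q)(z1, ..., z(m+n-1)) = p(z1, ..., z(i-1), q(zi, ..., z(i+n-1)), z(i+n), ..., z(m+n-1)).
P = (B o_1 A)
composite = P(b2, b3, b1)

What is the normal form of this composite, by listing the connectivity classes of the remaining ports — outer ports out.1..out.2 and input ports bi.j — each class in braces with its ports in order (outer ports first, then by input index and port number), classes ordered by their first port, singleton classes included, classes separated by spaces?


{out.1, out.2} {b1.1} {b1.2} {b2.1} {b2.2} {b3.1} {b3.2}

Connectivity passes through glued B-boundaries; trace each wire chain.
A over (b2, b3) gives {out.1} {out.2, b3.1} {b2.1} {b2.2} {b3.2}, out.j being that stage's outer ports
B over (b2, b3, b1) gives {out.1, out.2} {b1.1} {b1.2} {b2.1} {b2.2} {b3.1} {b3.2}, out.j being that stage's outer ports


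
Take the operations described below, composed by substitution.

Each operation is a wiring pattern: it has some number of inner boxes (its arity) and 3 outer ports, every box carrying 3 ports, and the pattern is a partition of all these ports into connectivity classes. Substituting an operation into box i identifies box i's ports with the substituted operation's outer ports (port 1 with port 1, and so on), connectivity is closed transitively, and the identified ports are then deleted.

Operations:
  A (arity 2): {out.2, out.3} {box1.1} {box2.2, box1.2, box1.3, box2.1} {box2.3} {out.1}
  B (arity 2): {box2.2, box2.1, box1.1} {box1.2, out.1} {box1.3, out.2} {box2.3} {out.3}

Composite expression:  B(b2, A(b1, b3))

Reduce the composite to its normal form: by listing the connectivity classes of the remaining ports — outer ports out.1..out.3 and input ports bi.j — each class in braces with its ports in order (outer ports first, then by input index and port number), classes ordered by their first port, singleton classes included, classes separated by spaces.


{out.1, b2.2} {out.2, b2.3} {out.3} {b1.1} {b1.2, b1.3, b3.1, b3.2} {b2.1} {b3.3}


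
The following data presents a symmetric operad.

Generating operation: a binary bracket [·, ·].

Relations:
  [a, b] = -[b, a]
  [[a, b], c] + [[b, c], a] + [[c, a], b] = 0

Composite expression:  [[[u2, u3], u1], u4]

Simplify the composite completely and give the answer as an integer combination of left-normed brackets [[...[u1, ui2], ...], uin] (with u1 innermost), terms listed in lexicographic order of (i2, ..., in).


-[[[u1, u2], u3], u4] + [[[u1, u3], u2], u4]

Expand each bracket as ab - ba; the u1-initial words give the coefficients.
Composite bracket: [[[u2, u3], u1], u4]
Under [a, b] = ab - ba we get 8 signed associative words (2^3 = 8).
Collect the words opening with u1:
  u1u2u3u4 appears with sign -1, giving the term -[[[u1, u2], u3], u4]
  u1u3u2u4 appears with sign +1, giving the term +[[[u1, u3], u2], u4]


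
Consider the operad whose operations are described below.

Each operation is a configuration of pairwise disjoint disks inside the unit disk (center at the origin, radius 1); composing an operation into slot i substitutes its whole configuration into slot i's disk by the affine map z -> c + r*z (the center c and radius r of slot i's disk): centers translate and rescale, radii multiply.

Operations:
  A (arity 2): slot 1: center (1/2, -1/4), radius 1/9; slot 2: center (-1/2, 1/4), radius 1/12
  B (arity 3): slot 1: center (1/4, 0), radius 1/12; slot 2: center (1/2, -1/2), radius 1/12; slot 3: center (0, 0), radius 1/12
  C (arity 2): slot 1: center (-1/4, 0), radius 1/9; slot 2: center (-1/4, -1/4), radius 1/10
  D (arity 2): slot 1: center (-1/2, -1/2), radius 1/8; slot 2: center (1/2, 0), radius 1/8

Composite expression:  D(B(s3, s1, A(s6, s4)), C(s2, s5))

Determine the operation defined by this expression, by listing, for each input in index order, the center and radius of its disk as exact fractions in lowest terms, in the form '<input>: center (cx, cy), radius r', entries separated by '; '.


Below D, radii multiply path by path; the s-disk centers shift.
input s3: composing its 2 substitution steps yields center (-15/32, -1/2), radius 1/96
input s1: composing its 2 substitution steps yields center (-7/16, -9/16), radius 1/96
input s6: composing its 3 substitution steps yields center (-95/192, -193/384), radius 1/864
input s4: composing its 3 substitution steps yields center (-97/192, -191/384), radius 1/1152
input s2: composing its 2 substitution steps yields center (15/32, 0), radius 1/72
input s5: composing its 2 substitution steps yields center (15/32, -1/32), radius 1/80

s1: center (-7/16, -9/16), radius 1/96; s2: center (15/32, 0), radius 1/72; s3: center (-15/32, -1/2), radius 1/96; s4: center (-97/192, -191/384), radius 1/1152; s5: center (15/32, -1/32), radius 1/80; s6: center (-95/192, -193/384), radius 1/864


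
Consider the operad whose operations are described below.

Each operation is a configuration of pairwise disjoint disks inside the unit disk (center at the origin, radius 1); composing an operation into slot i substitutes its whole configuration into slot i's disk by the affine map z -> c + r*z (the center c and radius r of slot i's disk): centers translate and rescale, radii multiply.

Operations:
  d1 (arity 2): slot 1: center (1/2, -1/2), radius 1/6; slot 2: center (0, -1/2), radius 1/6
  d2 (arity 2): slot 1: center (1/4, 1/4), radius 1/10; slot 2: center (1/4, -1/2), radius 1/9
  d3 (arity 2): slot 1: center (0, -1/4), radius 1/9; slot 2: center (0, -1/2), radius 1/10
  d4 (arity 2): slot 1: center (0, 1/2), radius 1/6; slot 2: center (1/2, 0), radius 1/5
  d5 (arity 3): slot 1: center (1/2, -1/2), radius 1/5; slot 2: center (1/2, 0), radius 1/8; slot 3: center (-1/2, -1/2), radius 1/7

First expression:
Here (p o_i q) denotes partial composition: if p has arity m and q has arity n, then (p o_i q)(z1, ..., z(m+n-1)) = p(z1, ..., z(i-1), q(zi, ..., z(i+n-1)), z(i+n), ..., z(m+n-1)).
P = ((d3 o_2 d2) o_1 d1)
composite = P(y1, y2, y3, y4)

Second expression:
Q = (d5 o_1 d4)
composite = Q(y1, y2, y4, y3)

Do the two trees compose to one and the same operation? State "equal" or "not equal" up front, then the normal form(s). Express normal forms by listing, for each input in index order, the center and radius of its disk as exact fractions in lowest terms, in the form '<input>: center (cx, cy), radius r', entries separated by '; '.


not equal; first: y1: center (1/18, -11/36), radius 1/54; y2: center (0, -11/36), radius 1/54; y3: center (1/40, -19/40), radius 1/100; y4: center (1/40, -11/20), radius 1/90; second: y1: center (1/2, -2/5), radius 1/30; y2: center (3/5, -1/2), radius 1/25; y3: center (-1/2, -1/2), radius 1/7; y4: center (1/2, 0), radius 1/8

The first expression, normalized: y1: center (1/18, -11/36), radius 1/54; y2: center (0, -11/36), radius 1/54; y3: center (1/40, -19/40), radius 1/100; y4: center (1/40, -11/20), radius 1/90
The second expression, normalized: y1: center (1/2, -2/5), radius 1/30; y2: center (3/5, -1/2), radius 1/25; y3: center (-1/2, -1/2), radius 1/7; y4: center (1/2, 0), radius 1/8
The forms do not match — not equal.


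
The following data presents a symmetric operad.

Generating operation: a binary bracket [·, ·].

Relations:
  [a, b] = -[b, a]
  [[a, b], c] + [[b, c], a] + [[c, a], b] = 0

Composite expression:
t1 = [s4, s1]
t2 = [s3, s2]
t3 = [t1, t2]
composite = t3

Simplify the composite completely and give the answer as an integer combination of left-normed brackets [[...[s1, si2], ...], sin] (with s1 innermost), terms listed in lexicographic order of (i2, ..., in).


[[[s1, s4], s2], s3] - [[[s1, s4], s3], s2]

In the tensor algebra, words opening s1 carry the s1-anchored form.
Composite bracket: [[s4, s1], [s3, s2]]
Under [a, b] = ab - ba we get 8 signed associative words (2^3 = 8).
The s1-initial words carry the normal form:
  s1s4s2s3 appears with sign +1, giving the term +[[[s1, s4], s2], s3]
  s1s4s3s2 appears with sign -1, giving the term -[[[s1, s4], s3], s2]


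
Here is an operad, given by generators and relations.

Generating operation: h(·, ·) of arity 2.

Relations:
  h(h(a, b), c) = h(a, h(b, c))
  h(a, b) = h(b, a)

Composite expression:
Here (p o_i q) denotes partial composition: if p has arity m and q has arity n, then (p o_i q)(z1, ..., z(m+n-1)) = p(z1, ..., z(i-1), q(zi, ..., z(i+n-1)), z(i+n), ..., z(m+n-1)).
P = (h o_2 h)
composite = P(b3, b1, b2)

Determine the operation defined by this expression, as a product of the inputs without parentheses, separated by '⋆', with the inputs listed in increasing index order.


Both nesting and order wash out for h; what remains is which b's occur.
h(b1, b2) flattens to b1 ⋆ b2
h(b3, h(b1, b2)) flattens to b3 ⋆ b1 ⋆ b2
rearranged into index order: b1 ⋆ b2 ⋆ b3

b1 ⋆ b2 ⋆ b3


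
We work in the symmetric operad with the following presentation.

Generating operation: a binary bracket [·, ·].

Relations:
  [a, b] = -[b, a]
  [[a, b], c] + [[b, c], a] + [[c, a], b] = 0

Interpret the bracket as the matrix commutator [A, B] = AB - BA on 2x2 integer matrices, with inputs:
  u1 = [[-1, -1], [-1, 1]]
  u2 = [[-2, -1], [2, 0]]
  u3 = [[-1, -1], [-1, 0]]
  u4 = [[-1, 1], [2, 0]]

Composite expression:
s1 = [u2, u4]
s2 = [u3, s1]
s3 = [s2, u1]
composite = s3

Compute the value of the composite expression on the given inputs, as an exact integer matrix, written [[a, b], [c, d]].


[u2, u4] = [[-4, -3], [2, 4]]
[u3, [u2, u4]] = [[-5, -5], [10, 5]]
[[u3, [u2, u4]], u1] = [[15, 0], [-30, -15]]

[[15, 0], [-30, -15]]


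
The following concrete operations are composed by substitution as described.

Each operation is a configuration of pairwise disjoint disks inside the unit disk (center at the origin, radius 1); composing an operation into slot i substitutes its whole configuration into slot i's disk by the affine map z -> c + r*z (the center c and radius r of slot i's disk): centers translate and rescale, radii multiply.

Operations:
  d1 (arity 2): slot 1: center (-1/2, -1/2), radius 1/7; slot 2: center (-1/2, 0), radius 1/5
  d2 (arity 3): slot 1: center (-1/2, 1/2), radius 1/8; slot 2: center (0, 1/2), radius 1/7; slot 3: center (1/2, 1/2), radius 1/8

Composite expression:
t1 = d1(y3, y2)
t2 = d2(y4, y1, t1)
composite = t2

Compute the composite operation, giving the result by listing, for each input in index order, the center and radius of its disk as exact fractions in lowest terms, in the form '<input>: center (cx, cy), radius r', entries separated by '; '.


y1: center (0, 1/2), radius 1/7; y2: center (7/16, 1/2), radius 1/40; y3: center (7/16, 7/16), radius 1/56; y4: center (-1/2, 1/2), radius 1/8

Only the slot chain above each y matters under d2; compose those maps.
tracing y4 down its 1-map path: center (-1/2, 1/2), radius 1/8
tracing y1 down its 1-map path: center (0, 1/2), radius 1/7
tracing y3 down its 2-map path: center (7/16, 7/16), radius 1/56
tracing y2 down its 2-map path: center (7/16, 1/2), radius 1/40


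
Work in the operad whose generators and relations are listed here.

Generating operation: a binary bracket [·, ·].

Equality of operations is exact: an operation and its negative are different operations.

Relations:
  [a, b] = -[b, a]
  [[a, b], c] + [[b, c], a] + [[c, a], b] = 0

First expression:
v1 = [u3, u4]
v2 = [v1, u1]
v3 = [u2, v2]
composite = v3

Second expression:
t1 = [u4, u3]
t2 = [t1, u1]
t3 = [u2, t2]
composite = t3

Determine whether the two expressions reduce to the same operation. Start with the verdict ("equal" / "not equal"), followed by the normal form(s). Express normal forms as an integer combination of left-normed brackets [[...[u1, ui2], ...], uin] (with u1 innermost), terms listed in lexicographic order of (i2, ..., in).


not equal — first [[[u1, u3], u4], u2] - [[[u1, u4], u3], u2], second -[[[u1, u3], u4], u2] + [[[u1, u4], u3], u2]

The first expression reduces to [[[u1, u3], u4], u2] - [[[u1, u4], u3], u2]
The second expression reduces to -[[[u1, u3], u4], u2] + [[[u1, u4], u3], u2]
The forms do not match — not equal.


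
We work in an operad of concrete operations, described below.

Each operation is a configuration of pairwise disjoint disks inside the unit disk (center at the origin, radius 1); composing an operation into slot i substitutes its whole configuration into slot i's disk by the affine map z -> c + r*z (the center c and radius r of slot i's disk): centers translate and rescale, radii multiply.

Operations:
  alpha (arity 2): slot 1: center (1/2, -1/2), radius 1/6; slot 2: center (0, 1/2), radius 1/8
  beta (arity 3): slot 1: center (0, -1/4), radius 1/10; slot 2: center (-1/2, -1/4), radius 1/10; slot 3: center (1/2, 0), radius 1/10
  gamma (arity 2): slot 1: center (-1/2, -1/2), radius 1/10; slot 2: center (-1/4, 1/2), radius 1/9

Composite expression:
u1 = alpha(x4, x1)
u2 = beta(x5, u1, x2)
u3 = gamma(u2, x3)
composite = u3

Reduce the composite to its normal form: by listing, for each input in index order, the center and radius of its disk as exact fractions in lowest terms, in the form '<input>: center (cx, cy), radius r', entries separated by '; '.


x1: center (-11/20, -13/25), radius 1/800; x2: center (-9/20, -1/2), radius 1/100; x3: center (-1/4, 1/2), radius 1/9; x4: center (-109/200, -53/100), radius 1/600; x5: center (-1/2, -21/40), radius 1/100

Follow each x-input down from gamma: c' goes to c + r*c', radius to r*r'.
x5 passes through 2 substitutions, ending at center (-1/2, -21/40), radius 1/100
x4 passes through 3 substitutions, ending at center (-109/200, -53/100), radius 1/600
x1 passes through 3 substitutions, ending at center (-11/20, -13/25), radius 1/800
x2 passes through 2 substitutions, ending at center (-9/20, -1/2), radius 1/100
x3 passes through 1 substitution, ending at center (-1/4, 1/2), radius 1/9


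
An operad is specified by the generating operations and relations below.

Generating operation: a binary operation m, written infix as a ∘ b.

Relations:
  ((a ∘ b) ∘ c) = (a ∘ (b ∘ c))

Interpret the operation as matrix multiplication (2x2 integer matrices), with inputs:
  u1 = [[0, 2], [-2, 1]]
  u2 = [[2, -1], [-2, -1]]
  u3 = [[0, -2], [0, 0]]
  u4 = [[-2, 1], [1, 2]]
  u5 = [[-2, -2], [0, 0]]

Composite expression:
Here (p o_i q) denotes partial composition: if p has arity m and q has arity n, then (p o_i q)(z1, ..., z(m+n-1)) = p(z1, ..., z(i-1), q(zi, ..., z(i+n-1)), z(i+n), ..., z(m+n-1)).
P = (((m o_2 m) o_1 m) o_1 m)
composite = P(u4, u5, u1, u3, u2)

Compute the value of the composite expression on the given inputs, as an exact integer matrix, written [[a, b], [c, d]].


(u4 ∘ u5) = [[4, 4], [-2, -2]]
((u4 ∘ u5) ∘ u1) = [[-8, 12], [4, -6]]
(u3 ∘ u2) = [[4, 2], [0, 0]]
(((u4 ∘ u5) ∘ u1) ∘ (u3 ∘ u2)) = [[-32, -16], [16, 8]]

[[-32, -16], [16, 8]]


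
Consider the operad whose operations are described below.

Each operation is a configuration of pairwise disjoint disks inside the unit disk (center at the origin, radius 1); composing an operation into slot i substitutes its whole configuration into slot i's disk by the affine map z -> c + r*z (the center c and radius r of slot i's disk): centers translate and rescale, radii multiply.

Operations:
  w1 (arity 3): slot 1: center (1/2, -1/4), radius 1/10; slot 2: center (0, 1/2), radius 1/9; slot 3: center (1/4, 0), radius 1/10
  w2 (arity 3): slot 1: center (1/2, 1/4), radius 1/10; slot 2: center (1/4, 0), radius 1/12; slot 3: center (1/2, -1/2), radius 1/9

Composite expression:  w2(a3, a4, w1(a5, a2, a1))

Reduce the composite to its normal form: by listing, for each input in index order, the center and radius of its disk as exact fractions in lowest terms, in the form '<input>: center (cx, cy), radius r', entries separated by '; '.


a1: center (19/36, -1/2), radius 1/90; a2: center (1/2, -4/9), radius 1/81; a3: center (1/2, 1/4), radius 1/10; a4: center (1/4, 0), radius 1/12; a5: center (5/9, -19/36), radius 1/90

Below w2, radii multiply path by path; the a-disk centers shift.
tracing a3 down its 1-map path: center (1/2, 1/4), radius 1/10
tracing a4 down its 1-map path: center (1/4, 0), radius 1/12
tracing a5 down its 2-map path: center (5/9, -19/36), radius 1/90
tracing a2 down its 2-map path: center (1/2, -4/9), radius 1/81
tracing a1 down its 2-map path: center (19/36, -1/2), radius 1/90


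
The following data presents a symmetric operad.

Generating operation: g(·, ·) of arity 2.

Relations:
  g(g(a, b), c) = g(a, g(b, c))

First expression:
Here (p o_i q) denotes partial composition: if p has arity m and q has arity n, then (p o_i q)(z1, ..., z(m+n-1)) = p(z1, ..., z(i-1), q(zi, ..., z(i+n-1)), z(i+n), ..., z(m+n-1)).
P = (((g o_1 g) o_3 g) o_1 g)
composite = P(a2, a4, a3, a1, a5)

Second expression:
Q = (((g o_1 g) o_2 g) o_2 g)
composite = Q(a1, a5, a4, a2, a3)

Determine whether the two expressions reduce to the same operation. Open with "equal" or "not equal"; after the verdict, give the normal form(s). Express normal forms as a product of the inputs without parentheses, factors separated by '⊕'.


In normal form, the first expression is a2 ⊕ a4 ⊕ a3 ⊕ a1 ⊕ a5
In normal form, the second expression is a1 ⊕ a5 ⊕ a4 ⊕ a2 ⊕ a3
Distinct normal forms: not equal.

not equal; the first gives a2 ⊕ a4 ⊕ a3 ⊕ a1 ⊕ a5 and the second a1 ⊕ a5 ⊕ a4 ⊕ a2 ⊕ a3


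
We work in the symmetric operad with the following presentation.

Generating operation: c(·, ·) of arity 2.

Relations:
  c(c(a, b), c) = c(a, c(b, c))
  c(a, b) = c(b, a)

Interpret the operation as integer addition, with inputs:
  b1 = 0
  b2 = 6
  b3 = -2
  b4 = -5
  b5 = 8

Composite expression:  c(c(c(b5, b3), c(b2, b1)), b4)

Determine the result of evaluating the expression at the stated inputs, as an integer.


7

c(b5, b3) = 6
c(b2, b1) = 6
c(c(b5, b3), c(b2, b1)) = 12
c(c(c(b5, b3), c(b2, b1)), b4) = 7
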